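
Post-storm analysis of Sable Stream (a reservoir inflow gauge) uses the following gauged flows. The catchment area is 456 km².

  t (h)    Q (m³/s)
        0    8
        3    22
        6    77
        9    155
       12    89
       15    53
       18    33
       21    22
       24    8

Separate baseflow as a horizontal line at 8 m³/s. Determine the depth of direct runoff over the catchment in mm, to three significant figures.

d ≈ 9.36 mm

Direct runoff: 0.0, 14.0, 69.0, 147.0, 81.0, 45.0, 25.0, 14.0, 0.0 m³/s; ΣQ_DR = 395.0 m³/s.
V = ΣQ_DR · Δt = 395.0 × 10800 s = 4.266 × 10^6 m³.
Over A = 456 km², depth = V / A = 9.36 mm.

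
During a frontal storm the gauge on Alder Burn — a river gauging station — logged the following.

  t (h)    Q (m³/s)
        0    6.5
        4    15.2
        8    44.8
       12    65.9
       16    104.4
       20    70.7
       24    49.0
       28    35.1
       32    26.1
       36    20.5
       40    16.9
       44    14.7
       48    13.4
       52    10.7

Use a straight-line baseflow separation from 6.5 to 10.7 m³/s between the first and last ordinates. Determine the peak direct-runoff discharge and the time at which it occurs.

Q_p = 96.61 m³/s at t = 16 h

Subtracting baseflow gives direct-runoff ordinates: 0.00, 8.38, 37.65, 58.43, 96.61, 62.58, 40.56, 26.34, 17.02, 11.09, 7.17, 4.65, 3.02, 0.00 m³/s.
The maximum is 96.61 m³/s, occurring at the reading for t = 16 h.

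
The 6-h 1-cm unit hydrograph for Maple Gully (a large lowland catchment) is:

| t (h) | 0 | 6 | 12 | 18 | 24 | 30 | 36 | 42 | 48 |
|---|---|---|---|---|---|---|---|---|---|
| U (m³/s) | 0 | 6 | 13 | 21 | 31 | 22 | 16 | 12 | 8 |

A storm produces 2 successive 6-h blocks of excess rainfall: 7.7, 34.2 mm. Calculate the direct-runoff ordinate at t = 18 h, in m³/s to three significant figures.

Q ≈ 60.6 m³/s

By discrete convolution, Q_j = Σ (P_i / 10 mm) · U_{j−i}.
At t = 18 h (j=3): Q = (7.7/10)·21 + (34.2/10)·13 = 60.6 m³/s.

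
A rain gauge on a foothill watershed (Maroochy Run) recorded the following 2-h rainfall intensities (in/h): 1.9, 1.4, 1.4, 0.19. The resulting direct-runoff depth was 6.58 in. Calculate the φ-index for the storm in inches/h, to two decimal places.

φ ≈ 0.47 in/h

Only the 3 blocks with intensity above φ contribute runoff: 1.9, 1.4, 1.4 in/h.
Σ(I−φ)·Δt = d  ⇒  (1.9+1.4+1.4 − 3φ)·2 = 6.58
φ = (4.700 − 6.58/2) / 3 = 0.47 in/h.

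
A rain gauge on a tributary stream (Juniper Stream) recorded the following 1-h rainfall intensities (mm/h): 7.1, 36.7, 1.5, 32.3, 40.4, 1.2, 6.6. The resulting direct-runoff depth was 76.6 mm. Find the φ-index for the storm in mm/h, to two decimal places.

φ ≈ 10.93 mm/h

Only the 3 blocks with intensity above φ contribute runoff: 36.7, 32.3, 40.4 mm/h.
Σ(I−φ)·Δt = d  ⇒  (36.7+32.3+40.4 − 3φ)·1 = 76.6
φ = (109.4 − 76.6/1) / 3 = 10.93 mm/h.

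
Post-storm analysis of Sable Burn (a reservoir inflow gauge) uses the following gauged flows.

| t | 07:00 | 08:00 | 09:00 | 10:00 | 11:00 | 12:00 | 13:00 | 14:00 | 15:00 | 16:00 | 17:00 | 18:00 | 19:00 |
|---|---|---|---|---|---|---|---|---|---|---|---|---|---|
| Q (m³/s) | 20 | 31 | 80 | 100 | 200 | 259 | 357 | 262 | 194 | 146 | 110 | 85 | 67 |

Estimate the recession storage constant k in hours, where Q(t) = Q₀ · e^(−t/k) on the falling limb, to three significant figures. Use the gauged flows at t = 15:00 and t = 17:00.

k ≈ 3.52 h

On the falling limb, Q drops from 194 to 110 m³/s between t = 15:00 and t = 17:00 (Δt = 2 h).
k = −Δt / ln(Q₂/Q₁) = −2 / ln(110/194) = 3.52 h.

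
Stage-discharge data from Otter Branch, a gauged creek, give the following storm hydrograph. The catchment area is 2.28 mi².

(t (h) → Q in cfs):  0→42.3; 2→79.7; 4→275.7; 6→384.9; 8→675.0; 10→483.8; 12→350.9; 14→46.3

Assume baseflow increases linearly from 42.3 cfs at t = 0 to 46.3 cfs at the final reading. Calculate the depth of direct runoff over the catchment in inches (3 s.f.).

d ≈ 2.70 in

Direct runoff: 0.00, 36.83, 232.26, 340.89, 630.41, 438.64, 305.17, 0.00 cfs; ΣQ_DR = 1984 cfs.
V = ΣQ_DR · Δt = 1984 × 7200 s = 1.429 × 10^7 ft³.
Over A = 2.28 mi², depth = V / A = 2.70 in.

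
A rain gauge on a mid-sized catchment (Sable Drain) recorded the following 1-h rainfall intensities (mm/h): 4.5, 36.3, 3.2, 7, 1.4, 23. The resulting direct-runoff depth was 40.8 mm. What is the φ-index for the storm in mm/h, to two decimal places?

Only the 2 blocks with intensity above φ contribute runoff: 36.3, 23 mm/h.
Σ(I−φ)·Δt = d  ⇒  (36.3+23 − 2φ)·1 = 40.8
φ = (59.30 − 40.8/1) / 2 = 9.25 mm/h.

φ ≈ 9.25 mm/h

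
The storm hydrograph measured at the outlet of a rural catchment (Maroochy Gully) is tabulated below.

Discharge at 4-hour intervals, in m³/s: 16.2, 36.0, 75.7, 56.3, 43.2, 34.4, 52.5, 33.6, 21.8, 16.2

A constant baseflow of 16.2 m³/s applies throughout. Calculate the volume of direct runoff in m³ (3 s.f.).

V ≈ 3.22 × 10^6 m³

Direct-runoff ordinates (Q − Q_b): 0.0, 19.8, 59.5, 40.1, 27.0, 18.2, 36.3, 17.4, 5.6, 0.0 m³/s.
ΣQ_DR = 223.9 m³/s.
With Δt = 4 h = 14400 s, V = ΣQ_DR · Δt = 223.9 × 14400 = 3.22 × 10^6 m³.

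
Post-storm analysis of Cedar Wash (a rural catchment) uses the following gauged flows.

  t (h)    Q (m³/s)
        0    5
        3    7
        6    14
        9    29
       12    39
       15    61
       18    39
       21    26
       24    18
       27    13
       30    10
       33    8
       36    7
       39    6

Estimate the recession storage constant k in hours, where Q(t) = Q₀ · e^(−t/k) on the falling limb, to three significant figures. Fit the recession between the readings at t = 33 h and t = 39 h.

On the falling limb, Q drops from 8 to 6 m³/s between t = 33 h and t = 39 h (Δt = 6 h).
k = −Δt / ln(Q₂/Q₁) = −6 / ln(6/8) = 20.9 h.

k ≈ 20.9 h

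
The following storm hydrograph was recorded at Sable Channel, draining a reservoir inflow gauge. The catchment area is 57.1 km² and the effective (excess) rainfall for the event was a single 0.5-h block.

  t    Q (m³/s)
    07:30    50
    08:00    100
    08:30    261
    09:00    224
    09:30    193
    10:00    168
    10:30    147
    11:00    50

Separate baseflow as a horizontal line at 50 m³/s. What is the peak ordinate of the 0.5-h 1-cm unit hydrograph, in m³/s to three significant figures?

U_p ≈ 84.4 m³/s

Direct runoff: 0.0, 50.0, 211.0, 174.0, 143.0, 118.0, 97.0, 0.0 m³/s; ΣQ_DR = 793.0 m³/s, peak = 211.0 m³/s.
Runoff depth d = ΣQ_DR·Δt / A = 793.0 × 1800 / (57.1 km²) = 25.00 mm.
The 1-cm UH is the DRH scaled by (10 mm)/d, so U_p = 211.0 × 10/25.00 = 84.4 m³/s.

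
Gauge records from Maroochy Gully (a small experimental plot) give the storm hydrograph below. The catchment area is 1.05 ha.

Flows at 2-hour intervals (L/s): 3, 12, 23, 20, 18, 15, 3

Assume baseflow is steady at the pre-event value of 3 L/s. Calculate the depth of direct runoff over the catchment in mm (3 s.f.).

Direct runoff: 0.0, 9.0, 20.0, 17.0, 15.0, 12.0, 0.0 L/s; ΣQ_DR = 73.00 L/s.
V = ΣQ_DR · Δt = 73.00 × 7200 s = 5.256 × 10^5 L.
Over A = 1.05 ha, depth = V / A = 50.1 mm.

d ≈ 50.1 mm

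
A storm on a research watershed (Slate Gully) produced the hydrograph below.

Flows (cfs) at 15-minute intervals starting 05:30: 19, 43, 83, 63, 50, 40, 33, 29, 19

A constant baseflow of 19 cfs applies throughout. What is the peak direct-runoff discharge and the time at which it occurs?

Q_p = 64.0 cfs at t = 06:00

Subtracting baseflow gives direct-runoff ordinates: 0.0, 24.0, 64.0, 44.0, 31.0, 21.0, 14.0, 10.0, 0.0 cfs.
The maximum is 64.0 cfs, occurring at the reading for t = 06:00.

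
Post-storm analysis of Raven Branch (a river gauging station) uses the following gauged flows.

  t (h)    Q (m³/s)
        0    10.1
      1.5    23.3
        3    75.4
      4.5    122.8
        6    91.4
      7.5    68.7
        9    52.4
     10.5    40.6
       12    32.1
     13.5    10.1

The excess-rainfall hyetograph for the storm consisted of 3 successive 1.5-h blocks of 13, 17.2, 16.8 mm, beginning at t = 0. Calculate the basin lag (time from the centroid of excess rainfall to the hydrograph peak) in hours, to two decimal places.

Centroid of excess rainfall: t_c = Σ P_i·t̄_i / ΣP_i = 2.3713 h (block centres at 0.75, 2.25, 3.75 h).
Hydrograph peak occurs at t = 4.5 h, so basin lag t_L = 4.5 − 2.3713 = 2.13 h.

t_L ≈ 2.13 h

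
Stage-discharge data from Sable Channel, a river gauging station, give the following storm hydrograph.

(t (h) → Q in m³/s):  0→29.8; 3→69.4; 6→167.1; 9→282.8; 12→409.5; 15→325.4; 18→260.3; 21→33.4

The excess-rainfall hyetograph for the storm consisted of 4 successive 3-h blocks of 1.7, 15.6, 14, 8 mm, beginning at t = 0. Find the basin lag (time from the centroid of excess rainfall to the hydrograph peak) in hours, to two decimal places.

Centroid of excess rainfall: t_c = Σ P_i·t̄_i / ΣP_i = 6.6603 h (block centres at 1.5, 4.5, 7.5, 10.5 h).
Hydrograph peak occurs at t = 12 h, so basin lag t_L = 12 − 6.6603 = 5.34 h.

t_L ≈ 5.34 h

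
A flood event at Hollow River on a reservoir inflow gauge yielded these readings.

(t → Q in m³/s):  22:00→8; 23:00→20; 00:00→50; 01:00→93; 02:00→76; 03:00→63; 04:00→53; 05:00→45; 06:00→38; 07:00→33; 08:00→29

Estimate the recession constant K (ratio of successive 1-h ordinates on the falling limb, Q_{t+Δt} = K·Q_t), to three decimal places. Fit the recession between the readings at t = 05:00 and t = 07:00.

Using the recession-limb readings at t = 05:00 and t = 07:00: Q falls from 45 to 33 m³/s over 2 intervals.
K = (Q₂/Q₁)^(1/2) = (33/45)^(1/2) = 0.856.

K ≈ 0.856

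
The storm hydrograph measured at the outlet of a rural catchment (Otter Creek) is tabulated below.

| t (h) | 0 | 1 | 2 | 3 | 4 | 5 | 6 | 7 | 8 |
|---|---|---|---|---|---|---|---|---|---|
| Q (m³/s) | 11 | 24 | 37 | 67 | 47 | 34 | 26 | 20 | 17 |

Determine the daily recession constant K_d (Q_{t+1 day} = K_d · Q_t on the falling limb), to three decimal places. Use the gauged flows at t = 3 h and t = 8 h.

K_d ≈ 0.001

Between t = 3 h and t = 8 h the flow falls from 67 to 17 m³/s over 5×1 h = 5 h.
Per-interval ratio K = (17/67)^(1/5) = 0.7601; K_d = K^(24/1) = 0.001.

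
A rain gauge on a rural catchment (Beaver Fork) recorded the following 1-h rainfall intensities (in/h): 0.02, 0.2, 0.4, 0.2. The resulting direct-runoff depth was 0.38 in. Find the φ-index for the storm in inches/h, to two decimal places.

Only the 3 blocks with intensity above φ contribute runoff: 0.2, 0.4, 0.2 in/h.
Σ(I−φ)·Δt = d  ⇒  (0.2+0.4+0.2 − 3φ)·1 = 0.38
φ = (0.8000 − 0.38/1) / 3 = 0.14 in/h.

φ ≈ 0.14 in/h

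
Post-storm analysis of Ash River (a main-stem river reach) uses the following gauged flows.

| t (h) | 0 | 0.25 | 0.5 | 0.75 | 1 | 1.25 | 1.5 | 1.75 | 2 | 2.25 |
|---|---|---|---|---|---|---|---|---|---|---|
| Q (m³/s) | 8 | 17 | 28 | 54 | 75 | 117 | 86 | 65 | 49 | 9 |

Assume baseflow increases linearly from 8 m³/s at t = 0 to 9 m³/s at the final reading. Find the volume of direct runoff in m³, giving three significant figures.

V ≈ 3.81 × 10^5 m³

Direct-runoff ordinates (Q − Q_b): 0.00, 8.89, 19.78, 45.67, 66.56, 108.44, 77.33, 56.22, 40.11, 0.00 m³/s.
ΣQ_DR = 423.0 m³/s.
With Δt = 0.25 h = 900 s, V = ΣQ_DR · Δt = 423.0 × 900 = 3.81 × 10^5 m³.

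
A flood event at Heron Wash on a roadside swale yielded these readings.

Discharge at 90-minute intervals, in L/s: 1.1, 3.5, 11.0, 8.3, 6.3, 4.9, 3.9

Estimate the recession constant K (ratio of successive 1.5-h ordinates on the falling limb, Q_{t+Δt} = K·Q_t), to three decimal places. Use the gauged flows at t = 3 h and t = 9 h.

Using the recession-limb readings at t = 3 h and t = 9 h: Q falls from 11.0 to 3.9 L/s over 4 intervals.
K = (Q₂/Q₁)^(1/4) = (3.9/11.0)^(1/4) = 0.772.

K ≈ 0.772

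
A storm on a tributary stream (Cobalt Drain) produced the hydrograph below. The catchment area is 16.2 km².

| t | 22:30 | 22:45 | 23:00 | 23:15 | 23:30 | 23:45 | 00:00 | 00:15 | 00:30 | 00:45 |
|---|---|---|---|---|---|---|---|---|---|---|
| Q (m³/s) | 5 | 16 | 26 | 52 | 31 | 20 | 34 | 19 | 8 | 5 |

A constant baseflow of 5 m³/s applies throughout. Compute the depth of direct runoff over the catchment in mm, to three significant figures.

d ≈ 9.22 mm

Direct runoff: 0.0, 11.0, 21.0, 47.0, 26.0, 15.0, 29.0, 14.0, 3.0, 0.0 m³/s; ΣQ_DR = 166.0 m³/s.
V = ΣQ_DR · Δt = 166.0 × 900 s = 1.494 × 10^5 m³.
Over A = 16.2 km², depth = V / A = 9.22 mm.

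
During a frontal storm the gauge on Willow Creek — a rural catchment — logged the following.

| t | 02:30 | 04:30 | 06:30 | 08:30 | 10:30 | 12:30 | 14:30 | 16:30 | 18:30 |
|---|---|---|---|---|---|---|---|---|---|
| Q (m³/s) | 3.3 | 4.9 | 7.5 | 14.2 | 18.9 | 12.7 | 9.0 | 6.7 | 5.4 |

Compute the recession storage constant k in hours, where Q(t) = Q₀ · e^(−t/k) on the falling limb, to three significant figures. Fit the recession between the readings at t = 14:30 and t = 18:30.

k ≈ 7.83 h

On the falling limb, Q drops from 9.0 to 5.4 m³/s between t = 14:30 and t = 18:30 (Δt = 4 h).
k = −Δt / ln(Q₂/Q₁) = −4 / ln(5.4/9.0) = 7.83 h.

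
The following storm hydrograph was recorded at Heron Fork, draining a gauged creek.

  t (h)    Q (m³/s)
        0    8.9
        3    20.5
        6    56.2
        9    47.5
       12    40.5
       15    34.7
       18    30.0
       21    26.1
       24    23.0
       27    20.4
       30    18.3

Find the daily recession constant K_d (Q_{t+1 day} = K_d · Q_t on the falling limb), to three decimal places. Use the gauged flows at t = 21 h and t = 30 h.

K_d ≈ 0.388

Between t = 21 h and t = 30 h the flow falls from 26.1 to 18.3 m³/s over 3×3 h = 9 h.
Per-interval ratio K = (18.3/26.1)^(1/3) = 0.8884; K_d = K^(24/3) = 0.388.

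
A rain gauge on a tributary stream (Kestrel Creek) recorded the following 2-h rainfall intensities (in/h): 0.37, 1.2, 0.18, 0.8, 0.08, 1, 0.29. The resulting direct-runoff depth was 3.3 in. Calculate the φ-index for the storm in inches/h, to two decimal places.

Only the 3 blocks with intensity above φ contribute runoff: 1.2, 0.8, 1 in/h.
Σ(I−φ)·Δt = d  ⇒  (1.2+0.8+1 − 3φ)·2 = 3.3
φ = (3.000 − 3.3/2) / 3 = 0.45 in/h.

φ ≈ 0.45 in/h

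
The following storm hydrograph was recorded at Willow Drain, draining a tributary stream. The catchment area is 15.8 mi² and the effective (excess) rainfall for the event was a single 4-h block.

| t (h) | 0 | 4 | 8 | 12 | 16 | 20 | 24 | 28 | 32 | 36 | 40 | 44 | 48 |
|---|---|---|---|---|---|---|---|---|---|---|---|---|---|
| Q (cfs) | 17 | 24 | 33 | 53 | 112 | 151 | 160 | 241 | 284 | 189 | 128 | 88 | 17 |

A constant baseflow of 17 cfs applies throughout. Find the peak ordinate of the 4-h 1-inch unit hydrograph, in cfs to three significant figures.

Direct runoff: 0.0, 7.0, 16.0, 36.0, 95.0, 134.0, 143.0, 224.0, 267.0, 172.0, 111.0, 71.0, 0.0 cfs; ΣQ_DR = 1276 cfs, peak = 267.0 cfs.
Runoff depth d = ΣQ_DR·Δt / A = 1276 × 14400 / (15.8 mi²) = 0.5006 in.
The 1-inch UH is the DRH scaled by (1 in)/d, so U_p = 267.0 × 1/0.5006 = 533 cfs.

U_p ≈ 533 cfs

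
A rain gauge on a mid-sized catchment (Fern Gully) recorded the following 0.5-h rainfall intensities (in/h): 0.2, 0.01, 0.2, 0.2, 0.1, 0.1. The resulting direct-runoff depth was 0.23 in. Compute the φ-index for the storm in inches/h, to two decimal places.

φ ≈ 0.07 in/h

Only the 5 blocks with intensity above φ contribute runoff: 0.2, 0.2, 0.2, 0.1, 0.1 in/h.
Σ(I−φ)·Δt = d  ⇒  (0.2+0.2+0.2+0.1+0.1 − 5φ)·0.5 = 0.23
φ = (0.8000 − 0.23/0.5) / 5 = 0.07 in/h.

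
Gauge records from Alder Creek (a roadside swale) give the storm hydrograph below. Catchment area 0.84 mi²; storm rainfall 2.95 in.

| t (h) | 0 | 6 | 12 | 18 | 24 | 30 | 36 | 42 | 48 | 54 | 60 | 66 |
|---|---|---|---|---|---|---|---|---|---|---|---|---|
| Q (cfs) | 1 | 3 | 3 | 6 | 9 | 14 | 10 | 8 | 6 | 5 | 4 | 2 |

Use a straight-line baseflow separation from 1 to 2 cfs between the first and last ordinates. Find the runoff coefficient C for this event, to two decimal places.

C ≈ 0.20

ΣQ_DR = 53.00 cfs; V = ΣQ_DR·Δt = 1.145 × 10^6 ft³.
Runoff depth d = V / A = 0.5866 in.
C = d / P = 0.5866 / 2.95 = 0.20.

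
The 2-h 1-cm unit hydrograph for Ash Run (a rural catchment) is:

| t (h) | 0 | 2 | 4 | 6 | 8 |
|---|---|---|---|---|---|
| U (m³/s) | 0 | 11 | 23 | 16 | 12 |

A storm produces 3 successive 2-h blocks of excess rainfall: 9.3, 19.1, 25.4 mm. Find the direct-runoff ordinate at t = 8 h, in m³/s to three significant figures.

Q ≈ 100 m³/s

By discrete convolution, Q_j = Σ (P_i / 10 mm) · U_{j−i}.
At t = 8 h (j=4): Q = (9.3/10)·12 + (19.1/10)·16 + (25.4/10)·23 = 100 m³/s.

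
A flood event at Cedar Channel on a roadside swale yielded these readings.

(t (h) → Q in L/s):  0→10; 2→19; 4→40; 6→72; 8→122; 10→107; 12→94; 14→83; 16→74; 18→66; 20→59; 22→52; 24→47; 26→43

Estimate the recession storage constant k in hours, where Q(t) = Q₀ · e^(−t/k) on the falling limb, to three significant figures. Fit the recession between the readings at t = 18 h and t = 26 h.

On the falling limb, Q drops from 66 to 43 L/s between t = 18 h and t = 26 h (Δt = 8 h).
k = −Δt / ln(Q₂/Q₁) = −8 / ln(43/66) = 18.7 h.

k ≈ 18.7 h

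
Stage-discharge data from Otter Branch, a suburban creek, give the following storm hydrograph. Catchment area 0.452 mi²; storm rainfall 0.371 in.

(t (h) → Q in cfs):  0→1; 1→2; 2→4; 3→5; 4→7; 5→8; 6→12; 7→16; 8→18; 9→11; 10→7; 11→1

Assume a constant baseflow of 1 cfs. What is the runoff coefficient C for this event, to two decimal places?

C ≈ 0.74

ΣQ_DR = 80.00 cfs; V = ΣQ_DR·Δt = 2.880 × 10^5 ft³.
Runoff depth d = V / A = 0.2743 in.
C = d / P = 0.2743 / 0.371 = 0.74.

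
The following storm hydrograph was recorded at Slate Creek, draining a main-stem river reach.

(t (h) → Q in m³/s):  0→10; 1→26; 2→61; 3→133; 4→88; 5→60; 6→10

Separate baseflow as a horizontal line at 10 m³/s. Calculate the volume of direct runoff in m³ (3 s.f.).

V ≈ 1.14 × 10^6 m³

Direct-runoff ordinates (Q − Q_b): 0.0, 16.0, 51.0, 123.0, 78.0, 50.0, 0.0 m³/s.
ΣQ_DR = 318.0 m³/s.
With Δt = 1 h = 3600 s, V = ΣQ_DR · Δt = 318.0 × 3600 = 1.14 × 10^6 m³.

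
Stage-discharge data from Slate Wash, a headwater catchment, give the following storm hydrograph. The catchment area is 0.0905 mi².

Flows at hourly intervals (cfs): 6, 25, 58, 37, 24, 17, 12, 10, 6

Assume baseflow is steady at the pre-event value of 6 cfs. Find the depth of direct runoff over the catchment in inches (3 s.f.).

Direct runoff: 0.0, 19.0, 52.0, 31.0, 18.0, 11.0, 6.0, 4.0, 0.0 cfs; ΣQ_DR = 141.0 cfs.
V = ΣQ_DR · Δt = 141.0 × 3600 s = 5.076 × 10^5 ft³.
Over A = 0.0905 mi², depth = V / A = 2.41 in.

d ≈ 2.41 in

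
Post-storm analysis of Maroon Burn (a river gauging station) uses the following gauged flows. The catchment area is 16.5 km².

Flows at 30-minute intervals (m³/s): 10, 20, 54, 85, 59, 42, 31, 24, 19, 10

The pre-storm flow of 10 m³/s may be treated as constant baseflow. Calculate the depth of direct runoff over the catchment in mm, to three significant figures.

Direct runoff: 0.0, 10.0, 44.0, 75.0, 49.0, 32.0, 21.0, 14.0, 9.0, 0.0 m³/s; ΣQ_DR = 254.0 m³/s.
V = ΣQ_DR · Δt = 254.0 × 1800 s = 4.572 × 10^5 m³.
Over A = 16.5 km², depth = V / A = 27.7 mm.

d ≈ 27.7 mm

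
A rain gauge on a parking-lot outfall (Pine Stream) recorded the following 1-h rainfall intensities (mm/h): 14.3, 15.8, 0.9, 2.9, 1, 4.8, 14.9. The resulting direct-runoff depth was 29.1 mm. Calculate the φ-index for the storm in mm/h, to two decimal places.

Only the 3 blocks with intensity above φ contribute runoff: 14.3, 15.8, 14.9 mm/h.
Σ(I−φ)·Δt = d  ⇒  (14.3+15.8+14.9 − 3φ)·1 = 29.1
φ = (45.00 − 29.1/1) / 3 = 5.30 mm/h.

φ ≈ 5.30 mm/h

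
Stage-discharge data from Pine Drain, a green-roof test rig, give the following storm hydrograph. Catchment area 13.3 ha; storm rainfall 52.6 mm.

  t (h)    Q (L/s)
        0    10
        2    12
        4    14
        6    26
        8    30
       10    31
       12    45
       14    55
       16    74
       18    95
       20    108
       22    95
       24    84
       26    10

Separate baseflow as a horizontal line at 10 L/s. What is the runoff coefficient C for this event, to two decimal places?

C ≈ 0.57

ΣQ_DR = 549.0 L/s; V = ΣQ_DR·Δt = 3.953 × 10^6 L.
Runoff depth d = V / A = 29.72 mm.
C = d / P = 29.72 / 52.6 = 0.57.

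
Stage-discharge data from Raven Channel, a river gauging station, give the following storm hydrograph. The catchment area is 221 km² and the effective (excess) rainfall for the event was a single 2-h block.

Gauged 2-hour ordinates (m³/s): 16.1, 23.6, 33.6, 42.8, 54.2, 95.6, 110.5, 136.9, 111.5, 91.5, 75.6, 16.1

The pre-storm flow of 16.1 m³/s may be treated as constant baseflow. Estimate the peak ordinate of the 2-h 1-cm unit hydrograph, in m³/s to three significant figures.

U_p ≈ 60.3 m³/s

Direct runoff: 0.0, 7.5, 17.5, 26.7, 38.1, 79.5, 94.4, 120.8, 95.4, 75.4, 59.5, 0.0 m³/s; ΣQ_DR = 614.8 m³/s, peak = 120.8 m³/s.
Runoff depth d = ΣQ_DR·Δt / A = 614.8 × 7200 / (221 km²) = 20.03 mm.
The 1-cm UH is the DRH scaled by (10 mm)/d, so U_p = 120.8 × 10/20.03 = 60.3 m³/s.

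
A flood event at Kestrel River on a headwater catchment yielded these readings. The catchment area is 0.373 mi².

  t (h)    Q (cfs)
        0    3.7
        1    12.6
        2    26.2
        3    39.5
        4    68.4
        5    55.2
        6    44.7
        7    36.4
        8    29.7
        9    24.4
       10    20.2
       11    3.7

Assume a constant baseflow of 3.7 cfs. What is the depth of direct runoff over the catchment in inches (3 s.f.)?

d ≈ 1.33 in

Direct runoff: 0.0, 8.9, 22.5, 35.8, 64.7, 51.5, 41.0, 32.7, 26.0, 20.7, 16.5, 0.0 cfs; ΣQ_DR = 320.3 cfs.
V = ΣQ_DR · Δt = 320.3 × 3600 s = 1.153 × 10^6 ft³.
Over A = 0.373 mi², depth = V / A = 1.33 in.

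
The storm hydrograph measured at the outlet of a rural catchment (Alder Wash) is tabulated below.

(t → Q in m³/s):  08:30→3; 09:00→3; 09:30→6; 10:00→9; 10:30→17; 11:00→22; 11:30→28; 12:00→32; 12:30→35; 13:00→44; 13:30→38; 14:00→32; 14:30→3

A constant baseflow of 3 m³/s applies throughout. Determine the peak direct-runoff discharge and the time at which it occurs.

Subtracting baseflow gives direct-runoff ordinates: 0.0, 0.0, 3.0, 6.0, 14.0, 19.0, 25.0, 29.0, 32.0, 41.0, 35.0, 29.0, 0.0 m³/s.
The maximum is 41.0 m³/s, occurring at the reading for t = 13:00.

Q_p = 41.0 m³/s at t = 13:00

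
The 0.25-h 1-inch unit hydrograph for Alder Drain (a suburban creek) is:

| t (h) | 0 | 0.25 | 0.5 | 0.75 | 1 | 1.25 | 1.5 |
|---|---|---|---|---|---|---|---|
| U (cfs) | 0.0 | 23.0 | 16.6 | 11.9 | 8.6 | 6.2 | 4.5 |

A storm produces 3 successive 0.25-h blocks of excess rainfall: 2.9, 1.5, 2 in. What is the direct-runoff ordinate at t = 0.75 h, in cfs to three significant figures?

By discrete convolution, Q_j = Σ (P_i / 1 in) · U_{j−i}.
At t = 0.75 h (j=3): Q = (2.9/1)·11.9 + (1.5/1)·16.6 + (2/1)·23.0 = 105 cfs.

Q ≈ 105 cfs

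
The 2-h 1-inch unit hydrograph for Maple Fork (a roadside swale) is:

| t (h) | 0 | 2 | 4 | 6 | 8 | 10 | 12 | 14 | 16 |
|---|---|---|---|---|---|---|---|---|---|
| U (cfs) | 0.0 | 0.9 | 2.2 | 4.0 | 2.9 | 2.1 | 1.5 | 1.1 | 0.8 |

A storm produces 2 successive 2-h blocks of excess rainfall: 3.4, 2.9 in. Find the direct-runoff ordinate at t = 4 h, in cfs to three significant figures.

Q ≈ 10.1 cfs

By discrete convolution, Q_j = Σ (P_i / 1 in) · U_{j−i}.
At t = 4 h (j=2): Q = (3.4/1)·2.2 + (2.9/1)·0.9 = 10.1 cfs.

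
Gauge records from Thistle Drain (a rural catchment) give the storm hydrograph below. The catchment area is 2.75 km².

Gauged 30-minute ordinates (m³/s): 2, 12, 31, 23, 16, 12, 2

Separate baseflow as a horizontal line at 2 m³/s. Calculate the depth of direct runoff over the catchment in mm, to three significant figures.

d ≈ 55.0 mm

Direct runoff: 0.0, 10.0, 29.0, 21.0, 14.0, 10.0, 0.0 m³/s; ΣQ_DR = 84.00 m³/s.
V = ΣQ_DR · Δt = 84.00 × 1800 s = 1.512 × 10^5 m³.
Over A = 2.75 km², depth = V / A = 55.0 mm.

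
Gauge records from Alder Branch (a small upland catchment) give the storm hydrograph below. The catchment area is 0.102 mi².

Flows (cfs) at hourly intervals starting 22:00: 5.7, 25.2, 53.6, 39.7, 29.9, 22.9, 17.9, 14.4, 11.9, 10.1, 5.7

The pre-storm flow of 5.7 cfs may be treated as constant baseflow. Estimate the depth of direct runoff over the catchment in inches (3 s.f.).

d ≈ 2.65 in

Direct runoff: 0.0, 19.5, 47.9, 34.0, 24.2, 17.2, 12.2, 8.7, 6.2, 4.4, 0.0 cfs; ΣQ_DR = 174.3 cfs.
V = ΣQ_DR · Δt = 174.3 × 3600 s = 6.275 × 10^5 ft³.
Over A = 0.102 mi², depth = V / A = 2.65 in.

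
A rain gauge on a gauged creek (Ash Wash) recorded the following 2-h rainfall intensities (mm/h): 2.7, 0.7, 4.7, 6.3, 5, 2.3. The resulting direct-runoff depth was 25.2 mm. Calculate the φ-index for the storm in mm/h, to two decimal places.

φ ≈ 1.68 mm/h

Only the 5 blocks with intensity above φ contribute runoff: 2.7, 4.7, 6.3, 5, 2.3 mm/h.
Σ(I−φ)·Δt = d  ⇒  (2.7+4.7+6.3+5+2.3 − 5φ)·2 = 25.2
φ = (21.00 − 25.2/2) / 5 = 1.68 mm/h.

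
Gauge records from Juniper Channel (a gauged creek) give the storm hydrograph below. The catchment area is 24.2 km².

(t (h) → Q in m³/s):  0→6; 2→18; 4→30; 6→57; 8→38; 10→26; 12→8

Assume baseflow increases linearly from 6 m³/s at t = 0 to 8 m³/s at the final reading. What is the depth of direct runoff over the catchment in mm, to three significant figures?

d ≈ 39.9 mm

Direct runoff: 0.00, 11.67, 23.33, 50.00, 30.67, 18.33, 0.00 m³/s; ΣQ_DR = 134.0 m³/s.
V = ΣQ_DR · Δt = 134.0 × 7200 s = 9.648 × 10^5 m³.
Over A = 24.2 km², depth = V / A = 39.9 mm.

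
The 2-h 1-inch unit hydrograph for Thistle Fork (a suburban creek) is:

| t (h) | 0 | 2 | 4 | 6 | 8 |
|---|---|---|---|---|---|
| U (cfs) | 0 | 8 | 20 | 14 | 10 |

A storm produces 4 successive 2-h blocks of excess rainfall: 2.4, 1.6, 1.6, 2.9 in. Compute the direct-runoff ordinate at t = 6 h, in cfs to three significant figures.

Q ≈ 78.4 cfs

By discrete convolution, Q_j = Σ (P_i / 1 in) · U_{j−i}.
At t = 6 h (j=3): Q = (2.4/1)·14 + (1.6/1)·20 + (1.6/1)·8 + (2.9/1)·0 = 78.4 cfs.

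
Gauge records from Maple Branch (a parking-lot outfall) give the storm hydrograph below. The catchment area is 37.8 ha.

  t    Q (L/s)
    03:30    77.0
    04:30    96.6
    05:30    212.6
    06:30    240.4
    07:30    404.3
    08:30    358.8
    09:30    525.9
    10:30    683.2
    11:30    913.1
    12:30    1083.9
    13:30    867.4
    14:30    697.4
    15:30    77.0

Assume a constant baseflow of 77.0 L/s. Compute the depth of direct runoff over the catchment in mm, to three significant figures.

Direct runoff: 0.0, 19.6, 135.6, 163.4, 327.3, 281.8, 448.9, 606.2, 836.1, 1006.9, 790.4, 620.4, 0.0 L/s; ΣQ_DR = 5237 L/s.
V = ΣQ_DR · Δt = 5237 × 3600 s = 1.885 × 10^7 L.
Over A = 37.8 ha, depth = V / A = 49.9 mm.

d ≈ 49.9 mm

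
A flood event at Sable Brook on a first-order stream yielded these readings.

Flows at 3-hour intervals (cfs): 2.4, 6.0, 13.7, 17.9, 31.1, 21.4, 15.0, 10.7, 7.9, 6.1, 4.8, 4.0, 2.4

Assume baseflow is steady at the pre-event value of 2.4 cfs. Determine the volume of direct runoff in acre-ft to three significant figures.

V ≈ 27.8 acre-ft

Direct-runoff ordinates (Q − Q_b): 0.0, 3.6, 11.3, 15.5, 28.7, 19.0, 12.6, 8.3, 5.5, 3.7, 2.4, 1.6, 0.0 cfs.
ΣQ_DR = 112.2 cfs.
With Δt = 3 h = 10800 s, V = ΣQ_DR · Δt = 112.2 × 10800 = 1.21 × 10^6 ft³ = 27.8 acre-ft.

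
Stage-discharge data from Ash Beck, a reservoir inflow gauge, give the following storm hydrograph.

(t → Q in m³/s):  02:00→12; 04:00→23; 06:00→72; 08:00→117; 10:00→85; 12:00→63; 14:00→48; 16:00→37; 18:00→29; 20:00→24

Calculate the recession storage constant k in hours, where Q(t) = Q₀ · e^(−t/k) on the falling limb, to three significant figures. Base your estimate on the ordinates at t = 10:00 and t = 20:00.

On the falling limb, Q drops from 85 to 24 m³/s between t = 10:00 and t = 20:00 (Δt = 10 h).
k = −Δt / ln(Q₂/Q₁) = −10 / ln(24/85) = 7.91 h.

k ≈ 7.91 h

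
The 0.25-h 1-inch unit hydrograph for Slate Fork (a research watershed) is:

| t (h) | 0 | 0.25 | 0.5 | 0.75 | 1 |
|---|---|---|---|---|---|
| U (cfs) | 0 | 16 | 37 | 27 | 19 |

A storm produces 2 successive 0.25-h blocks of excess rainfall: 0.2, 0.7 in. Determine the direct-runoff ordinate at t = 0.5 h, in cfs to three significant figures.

By discrete convolution, Q_j = Σ (P_i / 1 in) · U_{j−i}.
At t = 0.5 h (j=2): Q = (0.2/1)·37 + (0.7/1)·16 = 18.6 cfs.

Q ≈ 18.6 cfs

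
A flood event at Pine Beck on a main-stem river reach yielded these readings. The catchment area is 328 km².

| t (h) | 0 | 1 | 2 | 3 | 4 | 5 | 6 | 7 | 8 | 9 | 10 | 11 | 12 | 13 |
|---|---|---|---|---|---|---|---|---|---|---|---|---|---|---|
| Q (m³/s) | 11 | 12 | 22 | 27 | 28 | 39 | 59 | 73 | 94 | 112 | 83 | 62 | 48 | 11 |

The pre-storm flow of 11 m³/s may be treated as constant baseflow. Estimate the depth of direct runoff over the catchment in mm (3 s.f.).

Direct runoff: 0.0, 1.0, 11.0, 16.0, 17.0, 28.0, 48.0, 62.0, 83.0, 101.0, 72.0, 51.0, 37.0, 0.0 m³/s; ΣQ_DR = 527.0 m³/s.
V = ΣQ_DR · Δt = 527.0 × 3600 s = 1.897 × 10^6 m³.
Over A = 328 km², depth = V / A = 5.78 mm.

d ≈ 5.78 mm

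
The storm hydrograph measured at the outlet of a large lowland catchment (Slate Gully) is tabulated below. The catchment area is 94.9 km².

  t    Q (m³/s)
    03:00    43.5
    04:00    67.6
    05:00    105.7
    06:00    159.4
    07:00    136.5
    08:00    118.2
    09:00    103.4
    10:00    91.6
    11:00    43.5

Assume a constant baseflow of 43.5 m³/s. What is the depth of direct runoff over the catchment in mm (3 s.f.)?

d ≈ 18.1 mm

Direct runoff: 0.0, 24.1, 62.2, 115.9, 93.0, 74.7, 59.9, 48.1, 0.0 m³/s; ΣQ_DR = 477.9 m³/s.
V = ΣQ_DR · Δt = 477.9 × 3600 s = 1.720 × 10^6 m³.
Over A = 94.9 km², depth = V / A = 18.1 mm.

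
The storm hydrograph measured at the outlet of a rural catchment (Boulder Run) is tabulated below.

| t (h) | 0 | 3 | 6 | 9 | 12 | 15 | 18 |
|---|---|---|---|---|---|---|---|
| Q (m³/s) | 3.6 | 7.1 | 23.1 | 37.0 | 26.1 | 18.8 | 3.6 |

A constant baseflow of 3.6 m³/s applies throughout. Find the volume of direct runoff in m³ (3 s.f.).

V ≈ 1.02 × 10^6 m³

Direct-runoff ordinates (Q − Q_b): 0.0, 3.5, 19.5, 33.4, 22.5, 15.2, 0.0 m³/s.
ΣQ_DR = 94.10 m³/s.
With Δt = 3 h = 10800 s, V = ΣQ_DR · Δt = 94.10 × 10800 = 1.02 × 10^6 m³.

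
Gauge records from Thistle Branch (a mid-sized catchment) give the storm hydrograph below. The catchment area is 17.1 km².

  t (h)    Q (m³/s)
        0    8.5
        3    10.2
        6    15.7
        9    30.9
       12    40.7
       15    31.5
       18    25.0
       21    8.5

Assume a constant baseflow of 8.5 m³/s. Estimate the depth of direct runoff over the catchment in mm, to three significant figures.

d ≈ 65.1 mm

Direct runoff: 0.0, 1.7, 7.2, 22.4, 32.2, 23.0, 16.5, 0.0 m³/s; ΣQ_DR = 103.0 m³/s.
V = ΣQ_DR · Δt = 103.0 × 10800 s = 1.112 × 10^6 m³.
Over A = 17.1 km², depth = V / A = 65.1 mm.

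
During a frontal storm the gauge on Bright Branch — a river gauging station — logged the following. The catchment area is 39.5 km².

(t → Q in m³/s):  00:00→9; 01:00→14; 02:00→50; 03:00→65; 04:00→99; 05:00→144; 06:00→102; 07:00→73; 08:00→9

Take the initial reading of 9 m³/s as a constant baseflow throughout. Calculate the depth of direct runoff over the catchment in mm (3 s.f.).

d ≈ 44.1 mm

Direct runoff: 0.0, 5.0, 41.0, 56.0, 90.0, 135.0, 93.0, 64.0, 0.0 m³/s; ΣQ_DR = 484.0 m³/s.
V = ΣQ_DR · Δt = 484.0 × 3600 s = 1.742 × 10^6 m³.
Over A = 39.5 km², depth = V / A = 44.1 mm.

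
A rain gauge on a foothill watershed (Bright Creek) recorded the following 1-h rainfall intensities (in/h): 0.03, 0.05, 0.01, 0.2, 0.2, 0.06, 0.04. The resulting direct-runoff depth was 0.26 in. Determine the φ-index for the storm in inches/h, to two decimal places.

Only the 2 blocks with intensity above φ contribute runoff: 0.2, 0.2 in/h.
Σ(I−φ)·Δt = d  ⇒  (0.2+0.2 − 2φ)·1 = 0.26
φ = (0.4000 − 0.26/1) / 2 = 0.07 in/h.

φ ≈ 0.07 in/h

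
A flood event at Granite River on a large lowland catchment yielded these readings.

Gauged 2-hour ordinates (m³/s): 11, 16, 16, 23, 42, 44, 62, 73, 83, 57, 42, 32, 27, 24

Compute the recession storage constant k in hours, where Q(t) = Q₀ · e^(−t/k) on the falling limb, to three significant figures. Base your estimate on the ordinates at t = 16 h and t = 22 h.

On the falling limb, Q drops from 83 to 32 m³/s between t = 16 h and t = 22 h (Δt = 6 h).
k = −Δt / ln(Q₂/Q₁) = −6 / ln(32/83) = 6.30 h.

k ≈ 6.30 h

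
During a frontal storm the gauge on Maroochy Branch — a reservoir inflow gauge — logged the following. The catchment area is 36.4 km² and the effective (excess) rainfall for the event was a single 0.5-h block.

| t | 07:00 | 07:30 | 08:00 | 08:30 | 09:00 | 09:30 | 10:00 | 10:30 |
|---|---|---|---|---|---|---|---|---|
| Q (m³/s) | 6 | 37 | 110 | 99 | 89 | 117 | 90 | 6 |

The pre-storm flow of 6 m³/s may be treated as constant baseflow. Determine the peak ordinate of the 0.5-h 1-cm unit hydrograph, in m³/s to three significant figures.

U_p ≈ 44.4 m³/s

Direct runoff: 0.0, 31.0, 104.0, 93.0, 83.0, 111.0, 84.0, 0.0 m³/s; ΣQ_DR = 506.0 m³/s, peak = 111.0 m³/s.
Runoff depth d = ΣQ_DR·Δt / A = 506.0 × 1800 / (36.4 km²) = 25.02 mm.
The 1-cm UH is the DRH scaled by (10 mm)/d, so U_p = 111.0 × 10/25.02 = 44.4 m³/s.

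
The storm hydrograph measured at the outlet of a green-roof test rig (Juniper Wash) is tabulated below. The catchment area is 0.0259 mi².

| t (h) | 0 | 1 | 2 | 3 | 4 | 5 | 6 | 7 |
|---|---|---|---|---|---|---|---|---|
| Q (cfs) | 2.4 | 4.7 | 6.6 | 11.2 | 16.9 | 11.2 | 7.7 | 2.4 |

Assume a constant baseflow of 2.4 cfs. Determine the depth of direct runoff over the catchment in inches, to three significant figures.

d ≈ 2.63 in

Direct runoff: 0.0, 2.3, 4.2, 8.8, 14.5, 8.8, 5.3, 0.0 cfs; ΣQ_DR = 43.90 cfs.
V = ΣQ_DR · Δt = 43.90 × 3600 s = 1.580 × 10^5 ft³.
Over A = 0.0259 mi², depth = V / A = 2.63 in.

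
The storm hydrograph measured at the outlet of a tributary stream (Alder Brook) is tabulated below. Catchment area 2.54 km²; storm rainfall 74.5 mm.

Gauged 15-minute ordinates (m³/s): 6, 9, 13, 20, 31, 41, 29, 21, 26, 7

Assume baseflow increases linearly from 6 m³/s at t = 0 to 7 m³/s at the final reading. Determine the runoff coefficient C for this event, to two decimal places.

C ≈ 0.66

ΣQ_DR = 138.0 m³/s; V = ΣQ_DR·Δt = 1.242 × 10^5 m³.
Runoff depth d = V / A = 48.90 mm.
C = d / P = 48.90 / 74.5 = 0.66.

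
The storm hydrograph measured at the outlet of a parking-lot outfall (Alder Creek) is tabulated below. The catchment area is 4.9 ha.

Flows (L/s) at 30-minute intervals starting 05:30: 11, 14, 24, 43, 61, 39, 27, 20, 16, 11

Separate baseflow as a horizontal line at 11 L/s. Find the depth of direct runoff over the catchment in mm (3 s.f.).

d ≈ 5.73 mm

Direct runoff: 0.0, 3.0, 13.0, 32.0, 50.0, 28.0, 16.0, 9.0, 5.0, 0.0 L/s; ΣQ_DR = 156.0 L/s.
V = ΣQ_DR · Δt = 156.0 × 1800 s = 2.808 × 10^5 L.
Over A = 4.9 ha, depth = V / A = 5.73 mm.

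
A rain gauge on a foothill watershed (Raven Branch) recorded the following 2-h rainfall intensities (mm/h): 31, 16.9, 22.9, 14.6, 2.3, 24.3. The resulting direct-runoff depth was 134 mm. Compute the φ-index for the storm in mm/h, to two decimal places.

φ ≈ 8.54 mm/h

Only the 5 blocks with intensity above φ contribute runoff: 31, 16.9, 22.9, 14.6, 24.3 mm/h.
Σ(I−φ)·Δt = d  ⇒  (31+16.9+22.9+14.6+24.3 − 5φ)·2 = 134
φ = (109.7 − 134/2) / 5 = 8.54 mm/h.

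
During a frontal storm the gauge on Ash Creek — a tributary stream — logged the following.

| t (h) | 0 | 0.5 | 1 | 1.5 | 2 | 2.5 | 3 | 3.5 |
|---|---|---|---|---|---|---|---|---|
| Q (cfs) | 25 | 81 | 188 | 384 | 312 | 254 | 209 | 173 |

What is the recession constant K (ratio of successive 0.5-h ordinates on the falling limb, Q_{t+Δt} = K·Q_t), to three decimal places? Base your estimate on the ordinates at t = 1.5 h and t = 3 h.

K ≈ 0.816

Using the recession-limb readings at t = 1.5 h and t = 3 h: Q falls from 384 to 209 cfs over 3 intervals.
K = (Q₂/Q₁)^(1/3) = (209/384)^(1/3) = 0.816.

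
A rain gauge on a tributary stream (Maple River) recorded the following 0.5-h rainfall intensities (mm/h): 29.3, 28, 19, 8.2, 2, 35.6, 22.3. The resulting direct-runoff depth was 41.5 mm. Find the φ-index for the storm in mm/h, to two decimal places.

φ ≈ 10.24 mm/h

Only the 5 blocks with intensity above φ contribute runoff: 29.3, 28, 19, 35.6, 22.3 mm/h.
Σ(I−φ)·Δt = d  ⇒  (29.3+28+19+35.6+22.3 − 5φ)·0.5 = 41.5
φ = (134.2 − 41.5/0.5) / 5 = 10.24 mm/h.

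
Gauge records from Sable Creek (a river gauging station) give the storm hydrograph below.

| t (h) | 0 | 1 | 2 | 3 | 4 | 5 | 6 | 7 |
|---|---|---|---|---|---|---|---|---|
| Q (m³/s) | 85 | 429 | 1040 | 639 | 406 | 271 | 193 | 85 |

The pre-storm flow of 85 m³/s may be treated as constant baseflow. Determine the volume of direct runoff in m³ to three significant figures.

Direct-runoff ordinates (Q − Q_b): 0.0, 344.0, 955.0, 554.0, 321.0, 186.0, 108.0, 0.0 m³/s.
ΣQ_DR = 2468 m³/s.
With Δt = 1 h = 3600 s, V = ΣQ_DR · Δt = 2468 × 3600 = 8.88 × 10^6 m³.

V ≈ 8.88 × 10^6 m³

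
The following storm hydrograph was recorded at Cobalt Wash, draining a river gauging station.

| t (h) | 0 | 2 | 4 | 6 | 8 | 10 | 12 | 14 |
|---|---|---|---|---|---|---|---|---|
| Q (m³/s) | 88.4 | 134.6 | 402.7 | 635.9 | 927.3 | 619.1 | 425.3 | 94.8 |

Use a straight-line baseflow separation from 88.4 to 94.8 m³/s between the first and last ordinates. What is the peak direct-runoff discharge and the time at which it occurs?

Q_p = 835.24 m³/s at t = 8 h

Subtracting baseflow gives direct-runoff ordinates: 0.00, 45.29, 312.47, 544.76, 835.24, 526.13, 331.41, 0.00 m³/s.
The maximum is 835.24 m³/s, occurring at the reading for t = 8 h.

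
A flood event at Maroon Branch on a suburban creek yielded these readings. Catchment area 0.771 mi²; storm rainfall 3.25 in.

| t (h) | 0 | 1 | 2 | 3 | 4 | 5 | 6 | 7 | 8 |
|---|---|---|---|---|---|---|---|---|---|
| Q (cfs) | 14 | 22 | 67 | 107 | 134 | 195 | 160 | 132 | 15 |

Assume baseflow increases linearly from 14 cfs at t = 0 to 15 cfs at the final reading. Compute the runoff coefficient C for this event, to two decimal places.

C ≈ 0.44

ΣQ_DR = 715.5 cfs; V = ΣQ_DR·Δt = 2.576 × 10^6 ft³.
Runoff depth d = V / A = 1.438 in.
C = d / P = 1.438 / 3.25 = 0.44.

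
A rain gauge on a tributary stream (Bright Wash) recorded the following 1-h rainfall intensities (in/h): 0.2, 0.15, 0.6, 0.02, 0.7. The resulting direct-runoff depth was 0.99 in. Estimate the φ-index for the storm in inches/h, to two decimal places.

φ ≈ 0.17 in/h

Only the 3 blocks with intensity above φ contribute runoff: 0.2, 0.6, 0.7 in/h.
Σ(I−φ)·Δt = d  ⇒  (0.2+0.6+0.7 − 3φ)·1 = 0.99
φ = (1.500 − 0.99/1) / 3 = 0.17 in/h.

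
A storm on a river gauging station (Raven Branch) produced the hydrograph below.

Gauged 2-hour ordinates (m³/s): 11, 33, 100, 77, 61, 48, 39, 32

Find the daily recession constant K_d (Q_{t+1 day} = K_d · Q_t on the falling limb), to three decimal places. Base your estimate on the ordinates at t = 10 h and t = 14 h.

Between t = 10 h and t = 14 h the flow falls from 48 to 32 m³/s over 2×2 h = 4 h.
Per-interval ratio K = (32/48)^(1/2) = 0.8165; K_d = K^(24/2) = 0.088.

K_d ≈ 0.088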